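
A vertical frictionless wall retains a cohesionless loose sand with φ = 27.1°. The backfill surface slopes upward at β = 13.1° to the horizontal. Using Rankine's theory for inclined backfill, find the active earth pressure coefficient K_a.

K_a = cos β · (cos β − √(cos²β − cos²φ)) / (cos β + √(cos²β − cos²φ)).
cos β = 0.9740, cos φ = 0.8902, √(cos²β − cos²φ) = 0.3952.
K_a = 0.9740 × (0.9740 − 0.3952)/(0.9740 + 0.3952) = 0.4118.

0.412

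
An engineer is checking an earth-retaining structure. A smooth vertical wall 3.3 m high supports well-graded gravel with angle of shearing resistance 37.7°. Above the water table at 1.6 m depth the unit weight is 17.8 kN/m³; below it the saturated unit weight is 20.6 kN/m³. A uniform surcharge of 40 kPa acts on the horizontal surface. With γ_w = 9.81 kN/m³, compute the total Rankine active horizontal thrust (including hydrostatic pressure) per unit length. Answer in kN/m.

K_a = tan²(45° − φ/2) = 0.2411.
γ' = 20.6 − 9.81 = 10.79 kN/m³. h₂ = H − d_w = 1.7 m.
σ'_h: at surface K_a·q = 9.642; at WT K_a(q+γd_w) = 16.51; at base K_a(q+γd_w+γ'h₂) = 20.93 kPa.
P₁ = ½(9.642+16.51)×1.6 = 20.92; P₂ = ½(16.51+20.93)×1.7 = 31.82; P_w = ½γ_w h₂² = 14.18.
Total = 20.92+31.82+14.18 = 66.92 kN/m.

66.9 kN/m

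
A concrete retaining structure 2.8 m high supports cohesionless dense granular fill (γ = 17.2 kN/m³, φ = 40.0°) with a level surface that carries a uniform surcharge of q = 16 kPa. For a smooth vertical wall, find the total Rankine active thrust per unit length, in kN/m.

24.4 kN/m

K_a = tan²(45° − φ/2) = 0.2174.
Soil triangle: ½ K_a γ H² = 0.5×0.2174×17.2×2.8² = 14.66 kN/m.
Surcharge rectangle: K_a q H = 0.2174×16×2.8 = 9.741 kN/m.
Total = 14.66 + 9.741 = 24.40 kN/m.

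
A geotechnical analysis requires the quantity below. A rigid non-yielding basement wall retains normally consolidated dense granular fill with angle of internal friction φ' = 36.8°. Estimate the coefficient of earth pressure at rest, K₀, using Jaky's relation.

0.401

K₀ = 1 − sin φ' = 1 − sin 36.8° = 0.4010.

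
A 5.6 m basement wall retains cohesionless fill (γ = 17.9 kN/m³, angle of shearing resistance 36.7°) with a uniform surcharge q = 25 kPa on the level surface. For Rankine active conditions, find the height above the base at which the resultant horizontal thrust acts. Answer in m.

K_a = 0.2519.
Triangular part P₁ = ½K_aγH² = 70.69 at H/3 = 1.867 m; rectangular part P₂ = K_a q H = 35.26 at H/2 = 2.800 m.
ȳ = (P₁·1.867 + P₂·2.800)/(P₁+P₂) = 2.177 m.

2.18 m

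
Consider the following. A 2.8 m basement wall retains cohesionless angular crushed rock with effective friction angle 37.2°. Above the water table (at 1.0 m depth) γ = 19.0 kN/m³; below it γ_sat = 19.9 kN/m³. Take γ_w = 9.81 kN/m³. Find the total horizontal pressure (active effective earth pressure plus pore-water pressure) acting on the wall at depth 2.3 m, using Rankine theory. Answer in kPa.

K_a = (1 − sin φ)/(1 + sin φ) = 0.2464.
γ' = 19.9 − 9.81 = 10.09 kN/m³.
Effective vertical stress at 2.3 m: σ'_v = 19.0×1.0 + 10.09×1.30 = 32.12 kPa.
σ'_h = K_a σ'_v = 0.2464 × 32.12 = 7.914 kPa; u = γ_w × 1.30 = 12.75 kPa.
Total σ_h = 7.914 + 12.75 = 20.67 kPa.

20.7 kPa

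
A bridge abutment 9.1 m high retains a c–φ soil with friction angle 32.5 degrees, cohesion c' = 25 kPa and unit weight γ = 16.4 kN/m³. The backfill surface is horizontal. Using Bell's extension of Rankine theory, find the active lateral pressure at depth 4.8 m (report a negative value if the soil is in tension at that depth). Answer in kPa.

K_a = (1 − sin φ)/(1 + sin φ) = 0.3010.
σ_a = K_a γ z − 2c√K_a = 0.3010×16.4×4.8 − 2×25×0.5486 = -3.738 kPa.

-3.74 kPa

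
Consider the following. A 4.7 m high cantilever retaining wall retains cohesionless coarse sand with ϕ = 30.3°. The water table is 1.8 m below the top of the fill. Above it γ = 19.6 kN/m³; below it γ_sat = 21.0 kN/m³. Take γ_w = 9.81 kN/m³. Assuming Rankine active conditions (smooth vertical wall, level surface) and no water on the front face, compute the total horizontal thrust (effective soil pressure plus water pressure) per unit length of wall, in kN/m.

101 kN/m

K_a = tan²(45° − φ/2) = 0.3293.
γ' = 21.0 − 9.81 = 11.19 kN/m³. Depth below WT = 2.9 m.
σ'_h at WT = K_a γ d_w = 11.62 kPa; at base = 11.62 + K_a γ' × 2.9 = 22.31 kPa.
P₁ (0–1.8 m) = ½×11.62×1.8 = 10.46. P₂ (1.8–4.7 m) = ½(11.62+22.31)×2.9 = 49.19.
P_w = ½ γ_w h₂² = 0.5×9.81×2.9² = 41.25. Total = 10.46+49.19+41.25 = 100.9 kN/m.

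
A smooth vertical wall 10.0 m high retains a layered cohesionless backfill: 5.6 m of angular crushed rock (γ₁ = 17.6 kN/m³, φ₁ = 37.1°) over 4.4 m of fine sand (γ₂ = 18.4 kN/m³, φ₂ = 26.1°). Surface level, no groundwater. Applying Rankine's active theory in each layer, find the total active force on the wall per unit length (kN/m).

K_a1 = tan²(45°−37.1°/2) = 0.2475; K_a2 = tan²(45°−26.1°/2) = 0.3889.
Layer 1: σ at base = K_a1 γ₁ h₁ = 24.39 kPa; P₁ = ½×24.39×5.6 = 68.30.
Layer 2: σ_v at top = γ₁h₁ = 98.56; σ_h top = K_a2×98.56 = 38.33; σ_h base = K_a2×(98.56+18.4×4.4) = 69.82.
P₂ = ½(38.33+69.82)×4.4 = 237.9. Total P_a = 68.30+237.9 = 306.3 kN/m.

306 kN/m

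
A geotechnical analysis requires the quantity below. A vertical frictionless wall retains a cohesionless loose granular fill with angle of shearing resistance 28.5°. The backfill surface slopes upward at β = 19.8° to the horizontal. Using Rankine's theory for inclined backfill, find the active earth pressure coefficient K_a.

0.446

K_a = cos β · (cos β − √(cos²β − cos²φ)) / (cos β + √(cos²β − cos²φ)).
cos β = 0.9409, cos φ = 0.8788, √(cos²β − cos²φ) = 0.3361.
K_a = 0.9409 × (0.9409 − 0.3361)/(0.9409 + 0.3361) = 0.4456.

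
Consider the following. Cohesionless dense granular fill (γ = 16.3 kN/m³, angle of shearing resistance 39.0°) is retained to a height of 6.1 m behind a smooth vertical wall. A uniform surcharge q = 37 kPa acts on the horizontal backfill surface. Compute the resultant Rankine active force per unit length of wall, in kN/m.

120 kN/m

K_a = tan²(45° − φ/2) = 0.2275.
Soil triangle: ½ K_a γ H² = 0.5×0.2275×16.3×6.1² = 68.99 kN/m.
Surcharge rectangle: K_a q H = 0.2275×37×6.1 = 51.35 kN/m.
Total = 68.99 + 51.35 = 120.3 kN/m.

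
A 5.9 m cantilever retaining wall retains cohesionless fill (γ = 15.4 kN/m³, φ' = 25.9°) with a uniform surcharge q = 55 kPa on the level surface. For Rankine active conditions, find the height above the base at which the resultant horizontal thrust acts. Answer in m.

2.51 m

K_a = 0.3920.
Triangular part P₁ = ½K_aγH² = 105.1 at H/3 = 1.967 m; rectangular part P₂ = K_a q H = 127.2 at H/2 = 2.950 m.
ȳ = (P₁·1.967 + P₂·2.950)/(P₁+P₂) = 2.505 m.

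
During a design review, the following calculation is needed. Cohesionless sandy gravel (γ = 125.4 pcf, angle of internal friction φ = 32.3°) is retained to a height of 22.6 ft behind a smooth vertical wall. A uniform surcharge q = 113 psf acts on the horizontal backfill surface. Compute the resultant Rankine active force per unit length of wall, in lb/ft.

K_a = tan²(45° − φ/2) = 0.3035.
Soil triangle: ½ K_a γ H² = 0.5×0.3035×125.4×22.6² = 9719 lb/ft.
Surcharge rectangle: K_a q H = 0.3035×113×22.6 = 775.0 lb/ft.
Total = 9719 + 775.0 = 10490 lb/ft.

10500 lb/ft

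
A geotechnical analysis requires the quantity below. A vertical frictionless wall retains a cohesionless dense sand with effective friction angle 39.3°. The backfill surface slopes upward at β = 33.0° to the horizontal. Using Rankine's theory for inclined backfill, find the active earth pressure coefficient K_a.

K_a = cos β · (cos β − √(cos²β − cos²φ)) / (cos β + √(cos²β − cos²φ)).
cos β = 0.8387, cos φ = 0.7738, √(cos²β − cos²φ) = 0.3233.
K_a = 0.8387 × (0.8387 − 0.3233)/(0.8387 + 0.3233) = 0.3719.

0.372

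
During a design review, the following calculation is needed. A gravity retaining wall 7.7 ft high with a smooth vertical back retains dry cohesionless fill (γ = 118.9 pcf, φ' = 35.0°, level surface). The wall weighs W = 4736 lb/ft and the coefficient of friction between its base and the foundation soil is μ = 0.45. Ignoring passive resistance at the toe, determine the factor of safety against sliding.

K_a = tan²(45° − 35.0°/2) = 0.2710.
P_a = ½K_aγH² = 0.5×0.2710×118.9×7.7² = 955.2 lb/ft, acting at H/3 = 2.567 ft above the base.
FS_sliding = μW / P_a = 0.45×4736 / 955.2 = 2.231.

2.23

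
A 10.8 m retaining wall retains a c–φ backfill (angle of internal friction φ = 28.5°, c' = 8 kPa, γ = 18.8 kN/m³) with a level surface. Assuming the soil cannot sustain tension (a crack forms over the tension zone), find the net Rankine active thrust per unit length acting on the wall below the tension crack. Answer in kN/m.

292 kN/m

K_a = 0.3540; √K_a = 0.5949.
Tension-crack depth z_c = 2c/(γ√K_a) = 2×8/(18.8×0.5949) = 1.431 m.
σ_a at base = K_a γ H − 2c√K_a = 0.3540×18.8×10.8 − 2×8×0.5949 = 62.35 kPa.
P_a = ½ × 62.35 × (H − z_c) = 0.5×62.35×9.369 = 292.1 kN/m.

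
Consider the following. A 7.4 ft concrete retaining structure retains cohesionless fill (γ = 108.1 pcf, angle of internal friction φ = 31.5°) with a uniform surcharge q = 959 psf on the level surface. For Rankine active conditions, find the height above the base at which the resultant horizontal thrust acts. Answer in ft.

3.34 ft

K_a = 0.3136.
Triangular part P₁ = ½K_aγH² = 928.3 at H/3 = 2.467 ft; rectangular part P₂ = K_a q H = 2226 at H/2 = 3.700 ft.
ȳ = (P₁·2.467 + P₂·3.700)/(P₁+P₂) = 3.337 ft.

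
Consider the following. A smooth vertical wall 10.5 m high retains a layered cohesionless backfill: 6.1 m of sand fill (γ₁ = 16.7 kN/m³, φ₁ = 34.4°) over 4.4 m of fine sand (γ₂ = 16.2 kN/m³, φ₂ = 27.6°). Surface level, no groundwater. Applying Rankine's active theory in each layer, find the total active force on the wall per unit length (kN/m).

308 kN/m

K_a1 = tan²(45°−34.4°/2) = 0.2780; K_a2 = tan²(45°−27.6°/2) = 0.3668.
Layer 1: σ at base = K_a1 γ₁ h₁ = 28.32 kPa; P₁ = ½×28.32×6.1 = 86.37.
Layer 2: σ_v at top = γ₁h₁ = 101.9; σ_h top = K_a2×101.9 = 37.36; σ_h base = K_a2×(101.9+16.2×4.4) = 63.51.
P₂ = ½(37.36+63.51)×4.4 = 221.9. Total P_a = 86.37+221.9 = 308.3 kN/m.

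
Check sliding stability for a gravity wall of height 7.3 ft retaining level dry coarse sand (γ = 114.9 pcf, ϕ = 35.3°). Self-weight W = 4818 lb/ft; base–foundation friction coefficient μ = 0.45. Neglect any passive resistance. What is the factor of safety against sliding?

2.65

K_a = tan²(45° − 35.3°/2) = 0.2675.
P_a = ½K_aγH² = 0.5×0.2675×114.9×7.3² = 819.1 lb/ft, acting at H/3 = 2.433 ft above the base.
FS_sliding = μW / P_a = 0.45×4818 / 819.1 = 2.647.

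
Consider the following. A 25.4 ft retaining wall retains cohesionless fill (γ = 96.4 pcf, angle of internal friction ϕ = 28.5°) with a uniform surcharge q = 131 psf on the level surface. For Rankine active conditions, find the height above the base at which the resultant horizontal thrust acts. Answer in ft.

K_a = 0.3540.
Triangular part P₁ = ½K_aγH² = 11010 at H/3 = 8.467 ft; rectangular part P₂ = K_a q H = 1178 at H/2 = 12.70 ft.
ȳ = (P₁·8.467 + P₂·12.70)/(P₁+P₂) = 8.876 ft.

8.88 ft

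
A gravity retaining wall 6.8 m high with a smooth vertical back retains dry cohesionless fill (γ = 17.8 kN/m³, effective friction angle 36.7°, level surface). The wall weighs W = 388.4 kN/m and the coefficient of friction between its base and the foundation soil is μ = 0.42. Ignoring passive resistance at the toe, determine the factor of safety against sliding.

K_a = tan²(45° − 36.7°/2) = 0.2519.
P_a = ½K_aγH² = 0.5×0.2519×17.8×6.8² = 103.6 kN/m, acting at H/3 = 2.267 m above the base.
FS_sliding = μW / P_a = 0.42×388.4 / 103.6 = 1.574.

1.57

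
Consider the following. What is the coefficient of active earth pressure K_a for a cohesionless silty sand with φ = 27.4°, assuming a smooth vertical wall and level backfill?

0.370

K_a = (1 − sin φ)/(1 + sin φ) = (1 − sin 27.4°)/(1 + sin 27.4°) = 0.3697.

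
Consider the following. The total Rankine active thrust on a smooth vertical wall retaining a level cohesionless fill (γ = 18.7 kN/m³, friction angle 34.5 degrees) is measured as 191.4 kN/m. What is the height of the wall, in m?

K_a = 0.2768. P_a = ½ K_a γ H² ⇒ H = √(2P_a/(K_a γ)).
H = √(2×191.4/(0.2768×18.7)) = 8.600 m.

8.60 m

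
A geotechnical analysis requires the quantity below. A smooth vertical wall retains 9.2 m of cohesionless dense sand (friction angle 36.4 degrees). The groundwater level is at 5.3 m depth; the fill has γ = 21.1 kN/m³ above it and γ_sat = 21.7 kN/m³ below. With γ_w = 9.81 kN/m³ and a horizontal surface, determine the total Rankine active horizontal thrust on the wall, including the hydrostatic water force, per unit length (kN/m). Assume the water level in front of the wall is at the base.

285 kN/m

K_a = tan²(45° − φ/2) = 0.2552.
γ' = 21.7 − 9.81 = 11.89 kN/m³. Depth below WT = 3.9 m.
σ'_h at WT = K_a γ d_w = 28.53 kPa; at base = 28.53 + K_a γ' × 3.9 = 40.37 kPa.
P₁ (0–5.3 m) = ½×28.53×5.3 = 75.62. P₂ (5.3–9.2 m) = ½(28.53+40.37)×3.9 = 134.4.
P_w = ½ γ_w h₂² = 0.5×9.81×3.9² = 74.61. Total = 75.62+134.4+74.61 = 284.6 kN/m.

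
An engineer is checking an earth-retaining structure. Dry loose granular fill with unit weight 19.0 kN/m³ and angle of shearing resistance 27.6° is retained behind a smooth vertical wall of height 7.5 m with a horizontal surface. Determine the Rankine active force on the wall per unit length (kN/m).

K_a = tan²(45° − φ/2) = 0.3668.
P_a = ½ K_a γ H² = 0.5 × 0.3668 × 19.0 × 7.5² = 196.0 kN/m.

196 kN/m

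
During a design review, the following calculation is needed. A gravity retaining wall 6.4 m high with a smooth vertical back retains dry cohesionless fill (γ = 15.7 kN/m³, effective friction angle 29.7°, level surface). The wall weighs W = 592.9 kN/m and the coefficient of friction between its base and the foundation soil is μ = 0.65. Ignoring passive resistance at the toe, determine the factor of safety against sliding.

K_a = tan²(45° − 29.7°/2) = 0.3374.
P_a = ½K_aγH² = 0.5×0.3374×15.7×6.4² = 108.5 kN/m, acting at H/3 = 2.133 m above the base.
FS_sliding = μW / P_a = 0.65×592.9 / 108.5 = 3.553.

3.55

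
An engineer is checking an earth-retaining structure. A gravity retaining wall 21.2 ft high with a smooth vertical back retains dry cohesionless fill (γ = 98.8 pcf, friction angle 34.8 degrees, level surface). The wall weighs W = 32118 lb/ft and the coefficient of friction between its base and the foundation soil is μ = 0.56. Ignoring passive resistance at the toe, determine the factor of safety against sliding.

2.96

K_a = tan²(45° − 34.8°/2) = 0.2733.
P_a = ½K_aγH² = 0.5×0.2733×98.8×21.2² = 6068 lb/ft, acting at H/3 = 7.067 ft above the base.
FS_sliding = μW / P_a = 0.56×32118 / 6068 = 2.964.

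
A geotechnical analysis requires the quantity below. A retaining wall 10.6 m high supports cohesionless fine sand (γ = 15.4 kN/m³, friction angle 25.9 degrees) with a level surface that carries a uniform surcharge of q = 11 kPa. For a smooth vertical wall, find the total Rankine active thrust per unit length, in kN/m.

385 kN/m

K_a = tan²(45° − φ/2) = 0.3920.
Soil triangle: ½ K_a γ H² = 0.5×0.3920×15.4×10.6² = 339.1 kN/m.
Surcharge rectangle: K_a q H = 0.3920×11×10.6 = 45.70 kN/m.
Total = 339.1 + 45.70 = 384.8 kN/m.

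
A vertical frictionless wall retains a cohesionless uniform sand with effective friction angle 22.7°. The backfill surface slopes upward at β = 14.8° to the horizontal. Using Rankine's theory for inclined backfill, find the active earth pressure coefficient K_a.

0.522

K_a = cos β · (cos β − √(cos²β − cos²φ)) / (cos β + √(cos²β − cos²φ)).
cos β = 0.9668, cos φ = 0.9225, √(cos²β − cos²φ) = 0.2893.
K_a = 0.9668 × (0.9668 − 0.2893)/(0.9668 + 0.2893) = 0.5215.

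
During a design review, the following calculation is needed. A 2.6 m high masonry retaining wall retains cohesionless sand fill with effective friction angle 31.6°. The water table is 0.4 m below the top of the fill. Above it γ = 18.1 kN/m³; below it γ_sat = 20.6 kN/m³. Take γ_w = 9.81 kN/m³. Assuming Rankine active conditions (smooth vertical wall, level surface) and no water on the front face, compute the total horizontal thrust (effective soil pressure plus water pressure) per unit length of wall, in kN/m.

37.3 kN/m

K_a = tan²(45° − φ/2) = 0.3123.
γ' = 20.6 − 9.81 = 10.79 kN/m³. Depth below WT = 2.2 m.
σ'_h at WT = K_a γ d_w = 2.261 kPa; at base = 2.261 + K_a γ' × 2.2 = 9.676 kPa.
P₁ (0–0.4 m) = ½×2.261×0.4 = 0.4523. P₂ (0.4–2.6 m) = ½(2.261+9.676)×2.2 = 13.13.
P_w = ½ γ_w h₂² = 0.5×9.81×2.2² = 23.74. Total = 0.4523+13.13+23.74 = 37.32 kN/m.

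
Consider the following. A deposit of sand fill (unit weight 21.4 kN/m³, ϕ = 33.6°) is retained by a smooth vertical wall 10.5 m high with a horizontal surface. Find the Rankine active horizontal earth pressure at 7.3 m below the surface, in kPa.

K_a = (1 − sin φ)/(1 + sin φ) = 0.2875.
σ_h = K_a γ z = 0.2875 × 21.4 × 7.3 = 44.91 kPa.

44.9 kPa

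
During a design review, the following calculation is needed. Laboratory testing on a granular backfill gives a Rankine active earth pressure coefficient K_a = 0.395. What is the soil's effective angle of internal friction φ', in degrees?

K_a = tan²(45° − φ/2) ⇒ 45° − φ/2 = arctan(√0.395) = 32.15°.
φ = 2(45° − 32.15°) = 25.70°.

25.7°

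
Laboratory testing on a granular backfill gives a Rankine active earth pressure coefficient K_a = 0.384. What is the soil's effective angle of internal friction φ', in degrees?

26.4°

K_a = tan²(45° − φ/2) ⇒ 45° − φ/2 = arctan(√0.384) = 31.79°.
φ = 2(45° − 31.79°) = 26.43°.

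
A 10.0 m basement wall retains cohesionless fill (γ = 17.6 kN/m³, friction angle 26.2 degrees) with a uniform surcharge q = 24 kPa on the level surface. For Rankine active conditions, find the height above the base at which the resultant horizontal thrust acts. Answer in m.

K_a = 0.3874.
Triangular part P₁ = ½K_aγH² = 340.9 at H/3 = 3.333 m; rectangular part P₂ = K_a q H = 92.99 at H/2 = 5.000 m.
ȳ = (P₁·3.333 + P₂·5.000)/(P₁+P₂) = 3.690 m.

3.69 m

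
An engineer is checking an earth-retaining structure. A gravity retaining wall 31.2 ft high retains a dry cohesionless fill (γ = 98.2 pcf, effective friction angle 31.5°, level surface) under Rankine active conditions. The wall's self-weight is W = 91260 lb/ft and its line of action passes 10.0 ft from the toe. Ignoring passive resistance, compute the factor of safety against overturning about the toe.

K_a = tan²(45° − 31.5°/2) = 0.3136.
P_a = ½K_aγH² = 0.5×0.3136×98.2×31.2² = 14990 lb/ft, acting at H/3 = 10.40 ft above the base.
Overturning moment M_o = P_a × H/3 = 14990 × 10.40 = 155900.
Resisting moment M_r = W × 10.0 = 91260 × 10.0 = 912600.
FS_overturning = M_r/M_o = 912600/155900 = 5.854.

5.85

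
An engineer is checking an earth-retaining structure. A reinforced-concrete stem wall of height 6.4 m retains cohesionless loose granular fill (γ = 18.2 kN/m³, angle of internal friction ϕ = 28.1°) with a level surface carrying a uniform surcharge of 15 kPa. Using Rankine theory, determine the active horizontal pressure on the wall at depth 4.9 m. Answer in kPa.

37.5 kPa

K_a = (1 − sin φ)/(1 + sin φ) = 0.3596.
σ_v = γz + q = 18.2 × 4.9 + 15 = 104.2 kPa.
σ_h = K_a σ_v = 0.3596 × 104.2 = 37.46 kPa.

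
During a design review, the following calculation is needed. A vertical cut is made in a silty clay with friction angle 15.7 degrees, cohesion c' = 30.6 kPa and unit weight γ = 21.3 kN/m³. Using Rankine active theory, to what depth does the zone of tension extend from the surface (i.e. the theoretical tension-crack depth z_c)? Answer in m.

3.79 m

K_a = tan²(45° − 15.7°/2) = 0.5741; √K_a = 0.7577.
The active pressure is zero where K_a γ z = 2c√K_a, so z_c = 2c/(γ√K_a) = 2×30.6/(21.3×0.7577) = 3.792 m.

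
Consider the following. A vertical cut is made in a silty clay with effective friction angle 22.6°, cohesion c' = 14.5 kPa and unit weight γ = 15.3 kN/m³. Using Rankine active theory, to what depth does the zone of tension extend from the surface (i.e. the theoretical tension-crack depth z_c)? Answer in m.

2.84 m

K_a = tan²(45° − 22.6°/2) = 0.4448; √K_a = 0.6669.
The active pressure is zero where K_a γ z = 2c√K_a, so z_c = 2c/(γ√K_a) = 2×14.5/(15.3×0.6669) = 2.842 m.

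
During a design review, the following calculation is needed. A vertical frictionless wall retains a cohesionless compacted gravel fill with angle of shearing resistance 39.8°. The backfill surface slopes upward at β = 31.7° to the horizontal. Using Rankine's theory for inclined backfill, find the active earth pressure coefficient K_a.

K_a = cos β · (cos β − √(cos²β − cos²φ)) / (cos β + √(cos²β − cos²φ)).
cos β = 0.8508, cos φ = 0.7683, √(cos²β − cos²φ) = 0.3655.
K_a = 0.8508 × (0.8508 − 0.3655)/(0.8508 + 0.3655) = 0.3394.

0.339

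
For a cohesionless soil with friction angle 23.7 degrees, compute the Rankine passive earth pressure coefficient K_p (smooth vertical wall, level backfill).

2.34

K_p = (1 + sin φ)/(1 − sin φ) = tan²(45° + 23.7°/2) = 2.344.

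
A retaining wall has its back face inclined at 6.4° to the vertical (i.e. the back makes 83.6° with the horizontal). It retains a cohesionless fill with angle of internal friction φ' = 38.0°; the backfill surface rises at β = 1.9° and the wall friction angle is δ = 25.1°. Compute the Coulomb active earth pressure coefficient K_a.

0.270

K_a = sin²(α+φ) / [sin²α · sin(α−δ) · (1 + √{sin(φ+δ)sin(φ−β) / (sin(α−δ)sin(α+β))})²].
With α = 83.6°, φ = 38.0°, δ = 25.1°, β = 1.9°: K_a = 0.2700.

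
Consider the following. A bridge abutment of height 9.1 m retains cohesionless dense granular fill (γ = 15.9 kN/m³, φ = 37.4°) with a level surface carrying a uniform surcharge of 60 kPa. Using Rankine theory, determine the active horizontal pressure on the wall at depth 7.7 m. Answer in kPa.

K_a = (1 − sin φ)/(1 + sin φ) = 0.2443.
σ_v = γz + q = 15.9 × 7.7 + 60 = 182.4 kPa.
σ_h = K_a σ_v = 0.2443 × 182.4 = 44.56 kPa.

44.6 kPa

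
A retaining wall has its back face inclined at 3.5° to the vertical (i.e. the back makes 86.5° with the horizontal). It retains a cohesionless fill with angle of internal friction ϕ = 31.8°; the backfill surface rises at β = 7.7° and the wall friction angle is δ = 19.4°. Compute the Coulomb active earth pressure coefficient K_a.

K_a = sin²(α+φ) / [sin²α · sin(α−δ) · (1 + √{sin(φ+δ)sin(φ−β) / (sin(α−δ)sin(α+β))})²].
With α = 86.5°, φ = 31.8°, δ = 19.4°, β = 7.7°: K_a = 0.3347.

0.335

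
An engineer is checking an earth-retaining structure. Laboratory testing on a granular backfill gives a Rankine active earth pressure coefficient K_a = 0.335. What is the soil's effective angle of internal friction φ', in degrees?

29.9°

K_a = tan²(45° − φ/2) ⇒ 45° − φ/2 = arctan(√0.335) = 30.06°.
φ = 2(45° − 30.06°) = 29.88°.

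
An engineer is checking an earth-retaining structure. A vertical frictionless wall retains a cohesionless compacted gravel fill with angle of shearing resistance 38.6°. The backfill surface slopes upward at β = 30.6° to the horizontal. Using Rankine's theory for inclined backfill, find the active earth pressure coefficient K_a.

K_a = cos β · (cos β − √(cos²β − cos²φ)) / (cos β + √(cos²β − cos²φ)).
cos β = 0.8607, cos φ = 0.7815, √(cos²β − cos²φ) = 0.3607.
K_a = 0.8607 × (0.8607 − 0.3607)/(0.8607 + 0.3607) = 0.3524.

0.352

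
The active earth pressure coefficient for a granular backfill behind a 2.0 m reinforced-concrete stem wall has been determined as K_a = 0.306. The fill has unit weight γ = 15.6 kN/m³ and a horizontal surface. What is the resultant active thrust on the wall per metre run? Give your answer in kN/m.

P = ½ K_a γ H² = 0.5 × 0.306 × 15.6 × 2.0² = 9.547 kN/m.

9.55 kN/m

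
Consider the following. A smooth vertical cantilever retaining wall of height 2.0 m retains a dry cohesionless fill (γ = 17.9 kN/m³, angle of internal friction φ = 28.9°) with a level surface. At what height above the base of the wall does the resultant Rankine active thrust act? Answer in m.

K_a = 0.3484.
The pressure distribution is triangular, so the resultant acts at H/3 above the base = 2.0/3 = 0.6667 m.

0.667 m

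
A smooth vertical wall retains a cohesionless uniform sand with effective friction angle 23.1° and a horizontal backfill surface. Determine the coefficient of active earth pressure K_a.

0.436

K_a = (1 − sin φ)/(1 + sin φ) = (1 − sin 23.1°)/(1 + sin 23.1°) = 0.4364.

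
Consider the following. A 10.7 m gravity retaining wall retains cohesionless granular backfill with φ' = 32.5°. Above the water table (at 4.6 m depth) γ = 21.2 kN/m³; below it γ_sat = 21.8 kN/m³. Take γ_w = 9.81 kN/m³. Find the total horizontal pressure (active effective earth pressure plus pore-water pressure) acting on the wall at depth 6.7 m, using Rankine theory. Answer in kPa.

57.5 kPa

K_a = (1 − sin φ)/(1 + sin φ) = 0.3010.
γ' = 21.8 − 9.81 = 11.99 kN/m³.
Effective vertical stress at 6.7 m: σ'_v = 21.2×4.6 + 11.99×2.10 = 122.7 kPa.
σ'_h = K_a σ'_v = 0.3010 × 122.7 = 36.93 kPa; u = γ_w × 2.10 = 20.60 kPa.
Total σ_h = 36.93 + 20.60 = 57.53 kPa.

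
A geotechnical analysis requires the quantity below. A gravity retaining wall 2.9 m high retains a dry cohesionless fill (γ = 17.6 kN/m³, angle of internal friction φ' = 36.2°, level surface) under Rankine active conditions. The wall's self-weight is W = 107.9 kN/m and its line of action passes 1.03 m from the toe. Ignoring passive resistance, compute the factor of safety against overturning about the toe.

6.04

K_a = tan²(45° − 36.2°/2) = 0.2574.
P_a = ½K_aγH² = 0.5×0.2574×17.6×2.9² = 19.05 kN/m, acting at H/3 = 0.9667 m above the base.
Overturning moment M_o = P_a × H/3 = 19.05 × 0.9667 = 18.41.
Resisting moment M_r = W × 1.03 = 107.9 × 1.03 = 111.1.
FS_overturning = M_r/M_o = 111.1/18.41 = 6.036.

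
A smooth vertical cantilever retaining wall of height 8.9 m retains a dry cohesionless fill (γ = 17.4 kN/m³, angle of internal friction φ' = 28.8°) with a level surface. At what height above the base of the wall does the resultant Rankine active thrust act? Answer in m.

K_a = 0.3498.
The pressure distribution is triangular, so the resultant acts at H/3 above the base = 8.9/3 = 2.967 m.

2.97 m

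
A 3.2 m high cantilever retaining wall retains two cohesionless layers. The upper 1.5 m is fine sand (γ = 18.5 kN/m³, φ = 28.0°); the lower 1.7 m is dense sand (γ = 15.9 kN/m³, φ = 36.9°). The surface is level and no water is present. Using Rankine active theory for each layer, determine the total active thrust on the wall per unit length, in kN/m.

25.0 kN/m

K_a1 = tan²(45°−28.0°/2) = 0.3610; K_a2 = tan²(45°−36.9°/2) = 0.2497.
Layer 1: σ at base = K_a1 γ₁ h₁ = 10.02 kPa; P₁ = ½×10.02×1.5 = 7.514.
Layer 2: σ_v at top = γ₁h₁ = 27.75; σ_h top = K_a2×27.75 = 6.928; σ_h base = K_a2×(27.75+15.9×1.7) = 13.68.
P₂ = ½(6.928+13.68)×1.7 = 17.51. Total P_a = 7.514+17.51 = 25.03 kN/m.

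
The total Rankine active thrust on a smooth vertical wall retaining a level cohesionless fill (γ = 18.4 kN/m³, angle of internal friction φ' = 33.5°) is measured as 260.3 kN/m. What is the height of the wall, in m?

9.90 m

K_a = 0.2887. P_a = ½ K_a γ H² ⇒ H = √(2P_a/(K_a γ)).
H = √(2×260.3/(0.2887×18.4)) = 9.899 m.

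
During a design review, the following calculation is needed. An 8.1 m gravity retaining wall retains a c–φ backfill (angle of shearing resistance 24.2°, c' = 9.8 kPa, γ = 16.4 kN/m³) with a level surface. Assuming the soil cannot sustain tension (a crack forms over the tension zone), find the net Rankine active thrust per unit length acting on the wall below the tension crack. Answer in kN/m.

134 kN/m

K_a = 0.4185; √K_a = 0.6469.
Tension-crack depth z_c = 2c/(γ√K_a) = 2×9.8/(16.4×0.6469) = 1.847 m.
σ_a at base = K_a γ H − 2c√K_a = 0.4185×16.4×8.1 − 2×9.8×0.6469 = 42.92 kPa.
P_a = ½ × 42.92 × (H − z_c) = 0.5×42.92×6.253 = 134.2 kN/m.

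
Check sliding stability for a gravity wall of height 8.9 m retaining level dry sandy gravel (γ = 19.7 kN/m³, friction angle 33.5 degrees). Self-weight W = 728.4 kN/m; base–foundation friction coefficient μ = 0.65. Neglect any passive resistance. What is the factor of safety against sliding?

K_a = tan²(45° − 33.5°/2) = 0.2887.
P_a = ½K_aγH² = 0.5×0.2887×19.7×8.9² = 225.3 kN/m, acting at H/3 = 2.967 m above the base.
FS_sliding = μW / P_a = 0.65×728.4 / 225.3 = 2.102.

2.10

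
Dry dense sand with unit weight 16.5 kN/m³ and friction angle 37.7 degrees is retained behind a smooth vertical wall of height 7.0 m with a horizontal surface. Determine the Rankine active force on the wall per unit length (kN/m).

K_a = tan²(45° − φ/2) = 0.2411.
P_a = ½ K_a γ H² = 0.5 × 0.2411 × 16.5 × 7.0² = 97.45 kN/m.

97.4 kN/m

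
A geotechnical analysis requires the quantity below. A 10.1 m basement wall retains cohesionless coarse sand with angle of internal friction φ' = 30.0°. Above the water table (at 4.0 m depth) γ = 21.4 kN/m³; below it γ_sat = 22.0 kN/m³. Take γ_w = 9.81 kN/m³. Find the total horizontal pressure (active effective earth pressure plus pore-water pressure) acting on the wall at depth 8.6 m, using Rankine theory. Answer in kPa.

92.4 kPa

K_a = (1 − sin φ)/(1 + sin φ) = 0.3333.
γ' = 22.0 − 9.81 = 12.19 kN/m³.
Effective vertical stress at 8.6 m: σ'_v = 21.4×4.0 + 12.19×4.60 = 141.7 kPa.
σ'_h = K_a σ'_v = 0.3333 × 141.7 = 47.22 kPa; u = γ_w × 4.60 = 45.13 kPa.
Total σ_h = 47.22 + 45.13 = 92.35 kPa.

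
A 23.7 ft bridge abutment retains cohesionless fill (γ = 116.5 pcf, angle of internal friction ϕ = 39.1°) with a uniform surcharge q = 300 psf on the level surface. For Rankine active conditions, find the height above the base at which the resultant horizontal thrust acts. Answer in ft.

K_a = 0.2265.
Triangular part P₁ = ½K_aγH² = 7410 at H/3 = 7.900 ft; rectangular part P₂ = K_a q H = 1610 at H/2 = 11.85 ft.
ȳ = (P₁·7.900 + P₂·11.85)/(P₁+P₂) = 8.605 ft.

8.61 ft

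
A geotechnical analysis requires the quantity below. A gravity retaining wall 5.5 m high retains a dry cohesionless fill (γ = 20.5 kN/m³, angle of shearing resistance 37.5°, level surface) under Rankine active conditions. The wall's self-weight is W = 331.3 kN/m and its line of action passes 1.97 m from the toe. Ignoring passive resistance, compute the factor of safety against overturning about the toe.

K_a = tan²(45° − 37.5°/2) = 0.2432.
P_a = ½K_aγH² = 0.5×0.2432×20.5×5.5² = 75.40 kN/m, acting at H/3 = 1.833 m above the base.
Overturning moment M_o = P_a × H/3 = 75.40 × 1.833 = 138.2.
Resisting moment M_r = W × 1.97 = 331.3 × 1.97 = 652.7.
FS_overturning = M_r/M_o = 652.7/138.2 = 4.721.

4.72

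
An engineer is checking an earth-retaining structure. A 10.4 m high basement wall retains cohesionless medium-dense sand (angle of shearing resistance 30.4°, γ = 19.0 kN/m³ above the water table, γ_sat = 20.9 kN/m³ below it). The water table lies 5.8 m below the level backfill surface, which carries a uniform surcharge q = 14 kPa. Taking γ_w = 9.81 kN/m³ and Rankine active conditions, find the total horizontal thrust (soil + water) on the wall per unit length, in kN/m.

K_a = tan²(45° − φ/2) = 0.3280.
γ' = 20.9 − 9.81 = 11.09 kN/m³. h₂ = H − d_w = 4.6 m.
σ'_h: at surface K_a·q = 4.592; at WT K_a(q+γd_w) = 40.74; at base K_a(q+γd_w+γ'h₂) = 57.47 kPa.
P₁ = ½(4.592+40.74)×5.8 = 131.5; P₂ = ½(40.74+57.47)×4.6 = 225.9; P_w = ½γ_w h₂² = 103.8.
Total = 131.5+225.9+103.8 = 461.1 kN/m.

461 kN/m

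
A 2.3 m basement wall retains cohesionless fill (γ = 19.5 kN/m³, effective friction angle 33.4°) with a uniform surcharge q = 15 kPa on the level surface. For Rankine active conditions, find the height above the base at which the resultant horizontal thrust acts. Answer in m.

0.920 m

K_a = 0.2899.
Triangular part P₁ = ½K_aγH² = 14.95 at H/3 = 0.7667 m; rectangular part P₂ = K_a q H = 10.00 at H/2 = 1.150 m.
ȳ = (P₁·0.7667 + P₂·1.150)/(P₁+P₂) = 0.9203 m.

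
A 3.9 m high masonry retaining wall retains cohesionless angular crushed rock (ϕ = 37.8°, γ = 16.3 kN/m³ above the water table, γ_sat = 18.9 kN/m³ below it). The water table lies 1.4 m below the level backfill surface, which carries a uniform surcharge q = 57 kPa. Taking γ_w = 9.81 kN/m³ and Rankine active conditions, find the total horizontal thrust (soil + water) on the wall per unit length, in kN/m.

108 kN/m

K_a = tan²(45° − φ/2) = 0.2400.
γ' = 18.9 − 9.81 = 9.090 kN/m³. h₂ = H − d_w = 2.5 m.
σ'_h: at surface K_a·q = 13.68; at WT K_a(q+γd_w) = 19.16; at base K_a(q+γd_w+γ'h₂) = 24.61 kPa.
P₁ = ½(13.68+19.16)×1.4 = 22.99; P₂ = ½(19.16+24.61)×2.5 = 54.71; P_w = ½γ_w h₂² = 30.66.
Total = 22.99+54.71+30.66 = 108.4 kN/m.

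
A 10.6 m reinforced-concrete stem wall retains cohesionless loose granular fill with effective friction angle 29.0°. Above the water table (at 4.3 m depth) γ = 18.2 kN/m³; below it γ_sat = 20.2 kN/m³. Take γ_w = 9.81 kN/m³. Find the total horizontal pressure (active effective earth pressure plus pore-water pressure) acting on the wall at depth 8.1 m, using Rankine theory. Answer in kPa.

K_a = (1 − sin φ)/(1 + sin φ) = 0.3470.
γ' = 20.2 − 9.81 = 10.39 kN/m³.
Effective vertical stress at 8.1 m: σ'_v = 18.2×4.3 + 10.39×3.80 = 117.7 kPa.
σ'_h = K_a σ'_v = 0.3470 × 117.7 = 40.85 kPa; u = γ_w × 3.80 = 37.28 kPa.
Total σ_h = 40.85 + 37.28 = 78.13 kPa.

78.1 kPa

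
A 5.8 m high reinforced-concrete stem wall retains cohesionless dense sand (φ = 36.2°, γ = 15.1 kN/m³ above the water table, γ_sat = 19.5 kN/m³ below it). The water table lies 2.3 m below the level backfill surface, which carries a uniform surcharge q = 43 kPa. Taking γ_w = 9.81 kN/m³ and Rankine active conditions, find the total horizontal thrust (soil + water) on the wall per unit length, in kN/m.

K_a = tan²(45° − φ/2) = 0.2574.
γ' = 19.5 − 9.81 = 9.690 kN/m³. h₂ = H − d_w = 3.5 m.
σ'_h: at surface K_a·q = 11.07; at WT K_a(q+γd_w) = 20.01; at base K_a(q+γd_w+γ'h₂) = 28.74 kPa.
P₁ = ½(11.07+20.01)×2.3 = 35.73; P₂ = ½(20.01+28.74)×3.5 = 85.30; P_w = ½γ_w h₂² = 60.09.
Total = 35.73+85.30+60.09 = 181.1 kN/m.

181 kN/m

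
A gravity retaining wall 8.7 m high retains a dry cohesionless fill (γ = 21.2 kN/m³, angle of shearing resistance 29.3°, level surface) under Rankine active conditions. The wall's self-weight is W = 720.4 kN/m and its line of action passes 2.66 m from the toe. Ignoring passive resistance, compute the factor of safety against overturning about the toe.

2.40

K_a = tan²(45° − 29.3°/2) = 0.3428.
P_a = ½K_aγH² = 0.5×0.3428×21.2×8.7² = 275.1 kN/m, acting at H/3 = 2.900 m above the base.
Overturning moment M_o = P_a × H/3 = 275.1 × 2.900 = 797.7.
Resisting moment M_r = W × 2.66 = 720.4 × 2.66 = 1916.
FS_overturning = M_r/M_o = 1916/797.7 = 2.402.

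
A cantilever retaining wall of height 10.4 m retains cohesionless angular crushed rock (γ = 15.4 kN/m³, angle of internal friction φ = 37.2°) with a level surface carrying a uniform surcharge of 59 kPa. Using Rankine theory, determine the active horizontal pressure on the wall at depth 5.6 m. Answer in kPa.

35.8 kPa

K_a = (1 − sin φ)/(1 + sin φ) = 0.2464.
σ_v = γz + q = 15.4 × 5.6 + 59 = 145.2 kPa.
σ_h = K_a σ_v = 0.2464 × 145.2 = 35.79 kPa.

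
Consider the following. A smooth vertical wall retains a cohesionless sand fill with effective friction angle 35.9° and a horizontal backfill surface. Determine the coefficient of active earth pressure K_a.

0.261

K_a = (1 − sin φ)/(1 + sin φ) = (1 − sin 35.9°)/(1 + sin 35.9°) = 0.2607.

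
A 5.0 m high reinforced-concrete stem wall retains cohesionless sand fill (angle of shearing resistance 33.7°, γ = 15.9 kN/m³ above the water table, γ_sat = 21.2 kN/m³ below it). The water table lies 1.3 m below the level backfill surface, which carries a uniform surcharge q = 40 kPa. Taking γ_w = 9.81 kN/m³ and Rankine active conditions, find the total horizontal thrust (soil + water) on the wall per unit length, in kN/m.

172 kN/m

K_a = tan²(45° − φ/2) = 0.2863.
γ' = 21.2 − 9.81 = 11.39 kN/m³. h₂ = H − d_w = 3.7 m.
σ'_h: at surface K_a·q = 11.45; at WT K_a(q+γd_w) = 17.37; at base K_a(q+γd_w+γ'h₂) = 29.44 kPa.
P₁ = ½(11.45+17.37)×1.3 = 18.73; P₂ = ½(17.37+29.44)×3.7 = 86.59; P_w = ½γ_w h₂² = 67.15.
Total = 18.73+86.59+67.15 = 172.5 kN/m.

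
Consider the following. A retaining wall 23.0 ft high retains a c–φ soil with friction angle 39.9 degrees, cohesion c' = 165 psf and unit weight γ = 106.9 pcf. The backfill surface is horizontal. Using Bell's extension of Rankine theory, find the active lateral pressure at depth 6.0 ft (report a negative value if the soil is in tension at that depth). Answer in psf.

K_a = (1 − sin φ)/(1 + sin φ) = 0.2184.
σ_a = K_a γ z − 2c√K_a = 0.2184×106.9×6.0 − 2×165×0.4674 = -14.13 psf.

-14.1 psf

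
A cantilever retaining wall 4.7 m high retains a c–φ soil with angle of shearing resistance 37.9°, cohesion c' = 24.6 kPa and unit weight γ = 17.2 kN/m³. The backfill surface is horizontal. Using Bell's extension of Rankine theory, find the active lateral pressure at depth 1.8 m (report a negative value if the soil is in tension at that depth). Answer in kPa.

-16.7 kPa

K_a = (1 − sin φ)/(1 + sin φ) = 0.2389.
σ_a = K_a γ z − 2c√K_a = 0.2389×17.2×1.8 − 2×24.6×0.4888 = -16.65 kPa.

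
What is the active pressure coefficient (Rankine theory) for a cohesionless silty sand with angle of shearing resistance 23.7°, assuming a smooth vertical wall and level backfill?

0.427

K_a = tan²(45° − φ/2) = tan²(33.15°) = 0.4266.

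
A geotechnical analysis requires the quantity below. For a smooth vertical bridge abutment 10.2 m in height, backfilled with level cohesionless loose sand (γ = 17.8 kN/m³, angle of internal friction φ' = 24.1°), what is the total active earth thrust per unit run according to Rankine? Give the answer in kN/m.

K_a = tan²(45° − φ/2) = 0.4201.
P_a = ½ K_a γ H² = 0.5 × 0.4201 × 17.8 × 10.2² = 389.0 kN/m.

389 kN/m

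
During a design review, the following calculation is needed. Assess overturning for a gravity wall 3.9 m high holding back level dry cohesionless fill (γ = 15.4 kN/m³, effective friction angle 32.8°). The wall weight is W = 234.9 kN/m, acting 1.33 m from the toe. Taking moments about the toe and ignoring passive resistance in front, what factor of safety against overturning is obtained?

K_a = tan²(45° − 32.8°/2) = 0.2973.
P_a = ½K_aγH² = 0.5×0.2973×15.4×3.9² = 34.81 kN/m, acting at H/3 = 1.300 m above the base.
Overturning moment M_o = P_a × H/3 = 34.81 × 1.300 = 45.26.
Resisting moment M_r = W × 1.33 = 234.9 × 1.33 = 312.4.
FS_overturning = M_r/M_o = 312.4/45.26 = 6.903.

6.90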